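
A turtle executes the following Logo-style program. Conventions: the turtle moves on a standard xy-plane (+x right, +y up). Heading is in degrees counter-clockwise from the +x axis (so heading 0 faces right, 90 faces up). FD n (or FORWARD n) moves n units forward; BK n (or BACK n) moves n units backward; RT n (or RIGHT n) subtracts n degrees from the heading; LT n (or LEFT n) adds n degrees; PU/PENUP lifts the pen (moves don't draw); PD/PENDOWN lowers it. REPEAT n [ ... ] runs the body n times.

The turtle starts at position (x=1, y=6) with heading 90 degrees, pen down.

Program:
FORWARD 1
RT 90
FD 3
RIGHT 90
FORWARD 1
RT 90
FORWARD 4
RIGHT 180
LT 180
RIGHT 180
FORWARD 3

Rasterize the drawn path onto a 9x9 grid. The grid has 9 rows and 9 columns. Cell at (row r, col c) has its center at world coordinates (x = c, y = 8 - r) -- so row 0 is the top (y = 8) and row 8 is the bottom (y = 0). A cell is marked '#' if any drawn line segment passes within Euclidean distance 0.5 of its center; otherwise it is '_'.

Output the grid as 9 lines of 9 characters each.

Answer: _________
_####____
#####____
_________
_________
_________
_________
_________
_________

Derivation:
Segment 0: (1,6) -> (1,7)
Segment 1: (1,7) -> (4,7)
Segment 2: (4,7) -> (4,6)
Segment 3: (4,6) -> (0,6)
Segment 4: (0,6) -> (3,6)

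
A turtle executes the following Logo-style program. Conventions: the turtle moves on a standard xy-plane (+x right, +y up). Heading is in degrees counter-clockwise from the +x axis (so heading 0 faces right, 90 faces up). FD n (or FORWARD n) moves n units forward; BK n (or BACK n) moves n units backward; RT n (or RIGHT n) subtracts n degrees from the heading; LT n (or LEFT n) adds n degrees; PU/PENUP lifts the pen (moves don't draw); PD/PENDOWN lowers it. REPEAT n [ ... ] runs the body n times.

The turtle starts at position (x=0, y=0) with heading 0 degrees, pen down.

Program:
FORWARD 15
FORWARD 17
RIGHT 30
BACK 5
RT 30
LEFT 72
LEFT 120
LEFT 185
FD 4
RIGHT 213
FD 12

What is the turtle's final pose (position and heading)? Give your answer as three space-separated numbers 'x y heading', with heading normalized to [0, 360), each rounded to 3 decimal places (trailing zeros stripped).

Executing turtle program step by step:
Start: pos=(0,0), heading=0, pen down
FD 15: (0,0) -> (15,0) [heading=0, draw]
FD 17: (15,0) -> (32,0) [heading=0, draw]
RT 30: heading 0 -> 330
BK 5: (32,0) -> (27.67,2.5) [heading=330, draw]
RT 30: heading 330 -> 300
LT 72: heading 300 -> 12
LT 120: heading 12 -> 132
LT 185: heading 132 -> 317
FD 4: (27.67,2.5) -> (30.595,-0.228) [heading=317, draw]
RT 213: heading 317 -> 104
FD 12: (30.595,-0.228) -> (27.692,11.416) [heading=104, draw]
Final: pos=(27.692,11.416), heading=104, 5 segment(s) drawn

Answer: 27.692 11.416 104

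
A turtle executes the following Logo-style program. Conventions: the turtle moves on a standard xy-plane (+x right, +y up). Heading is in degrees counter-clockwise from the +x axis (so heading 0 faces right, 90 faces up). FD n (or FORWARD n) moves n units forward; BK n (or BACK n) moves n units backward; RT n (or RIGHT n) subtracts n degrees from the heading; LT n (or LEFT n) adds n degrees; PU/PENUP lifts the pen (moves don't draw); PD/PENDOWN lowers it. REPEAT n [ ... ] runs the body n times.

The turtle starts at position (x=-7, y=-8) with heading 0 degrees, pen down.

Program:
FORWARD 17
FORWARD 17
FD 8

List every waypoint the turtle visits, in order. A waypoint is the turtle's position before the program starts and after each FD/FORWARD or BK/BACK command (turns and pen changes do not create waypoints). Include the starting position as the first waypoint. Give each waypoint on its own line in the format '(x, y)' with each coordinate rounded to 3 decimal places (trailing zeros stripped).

Executing turtle program step by step:
Start: pos=(-7,-8), heading=0, pen down
FD 17: (-7,-8) -> (10,-8) [heading=0, draw]
FD 17: (10,-8) -> (27,-8) [heading=0, draw]
FD 8: (27,-8) -> (35,-8) [heading=0, draw]
Final: pos=(35,-8), heading=0, 3 segment(s) drawn
Waypoints (4 total):
(-7, -8)
(10, -8)
(27, -8)
(35, -8)

Answer: (-7, -8)
(10, -8)
(27, -8)
(35, -8)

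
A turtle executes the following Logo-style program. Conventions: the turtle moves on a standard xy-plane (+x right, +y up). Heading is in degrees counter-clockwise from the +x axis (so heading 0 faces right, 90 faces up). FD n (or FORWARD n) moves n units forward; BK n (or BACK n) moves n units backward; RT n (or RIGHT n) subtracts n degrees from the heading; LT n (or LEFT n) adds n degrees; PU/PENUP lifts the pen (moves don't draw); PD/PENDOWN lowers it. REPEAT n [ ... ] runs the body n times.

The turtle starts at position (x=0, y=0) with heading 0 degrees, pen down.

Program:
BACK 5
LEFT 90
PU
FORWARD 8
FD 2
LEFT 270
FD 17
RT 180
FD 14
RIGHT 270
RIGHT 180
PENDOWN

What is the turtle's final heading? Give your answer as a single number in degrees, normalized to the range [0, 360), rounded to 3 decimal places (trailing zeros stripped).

Executing turtle program step by step:
Start: pos=(0,0), heading=0, pen down
BK 5: (0,0) -> (-5,0) [heading=0, draw]
LT 90: heading 0 -> 90
PU: pen up
FD 8: (-5,0) -> (-5,8) [heading=90, move]
FD 2: (-5,8) -> (-5,10) [heading=90, move]
LT 270: heading 90 -> 0
FD 17: (-5,10) -> (12,10) [heading=0, move]
RT 180: heading 0 -> 180
FD 14: (12,10) -> (-2,10) [heading=180, move]
RT 270: heading 180 -> 270
RT 180: heading 270 -> 90
PD: pen down
Final: pos=(-2,10), heading=90, 1 segment(s) drawn

Answer: 90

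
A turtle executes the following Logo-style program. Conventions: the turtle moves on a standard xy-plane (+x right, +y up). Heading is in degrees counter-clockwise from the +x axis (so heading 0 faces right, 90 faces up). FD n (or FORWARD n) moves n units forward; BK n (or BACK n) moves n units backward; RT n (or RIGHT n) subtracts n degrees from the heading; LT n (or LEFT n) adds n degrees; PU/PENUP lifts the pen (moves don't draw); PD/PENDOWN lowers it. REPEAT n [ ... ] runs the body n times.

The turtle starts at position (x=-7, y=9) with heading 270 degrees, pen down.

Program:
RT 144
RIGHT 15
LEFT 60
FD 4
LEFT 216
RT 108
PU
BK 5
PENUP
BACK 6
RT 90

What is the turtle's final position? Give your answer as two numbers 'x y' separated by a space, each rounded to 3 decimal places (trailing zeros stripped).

Executing turtle program step by step:
Start: pos=(-7,9), heading=270, pen down
RT 144: heading 270 -> 126
RT 15: heading 126 -> 111
LT 60: heading 111 -> 171
FD 4: (-7,9) -> (-10.951,9.626) [heading=171, draw]
LT 216: heading 171 -> 27
RT 108: heading 27 -> 279
PU: pen up
BK 5: (-10.951,9.626) -> (-11.733,14.564) [heading=279, move]
PU: pen up
BK 6: (-11.733,14.564) -> (-12.672,20.49) [heading=279, move]
RT 90: heading 279 -> 189
Final: pos=(-12.672,20.49), heading=189, 1 segment(s) drawn

Answer: -12.672 20.49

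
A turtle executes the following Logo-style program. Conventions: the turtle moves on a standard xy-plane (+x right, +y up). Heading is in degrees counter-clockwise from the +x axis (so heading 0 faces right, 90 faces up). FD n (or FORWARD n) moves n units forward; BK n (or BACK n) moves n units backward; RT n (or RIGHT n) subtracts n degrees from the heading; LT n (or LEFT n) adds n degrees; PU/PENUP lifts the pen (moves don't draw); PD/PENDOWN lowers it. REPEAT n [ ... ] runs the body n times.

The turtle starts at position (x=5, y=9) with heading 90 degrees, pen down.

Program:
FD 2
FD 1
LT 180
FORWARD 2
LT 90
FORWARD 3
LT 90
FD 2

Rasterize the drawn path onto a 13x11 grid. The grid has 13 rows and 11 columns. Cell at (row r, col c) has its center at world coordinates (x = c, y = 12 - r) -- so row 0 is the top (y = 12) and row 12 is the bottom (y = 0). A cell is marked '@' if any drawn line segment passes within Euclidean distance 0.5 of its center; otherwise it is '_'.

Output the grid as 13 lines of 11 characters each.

Answer: _____@__@__
_____@__@__
_____@@@@__
_____@_____
___________
___________
___________
___________
___________
___________
___________
___________
___________

Derivation:
Segment 0: (5,9) -> (5,11)
Segment 1: (5,11) -> (5,12)
Segment 2: (5,12) -> (5,10)
Segment 3: (5,10) -> (8,10)
Segment 4: (8,10) -> (8,12)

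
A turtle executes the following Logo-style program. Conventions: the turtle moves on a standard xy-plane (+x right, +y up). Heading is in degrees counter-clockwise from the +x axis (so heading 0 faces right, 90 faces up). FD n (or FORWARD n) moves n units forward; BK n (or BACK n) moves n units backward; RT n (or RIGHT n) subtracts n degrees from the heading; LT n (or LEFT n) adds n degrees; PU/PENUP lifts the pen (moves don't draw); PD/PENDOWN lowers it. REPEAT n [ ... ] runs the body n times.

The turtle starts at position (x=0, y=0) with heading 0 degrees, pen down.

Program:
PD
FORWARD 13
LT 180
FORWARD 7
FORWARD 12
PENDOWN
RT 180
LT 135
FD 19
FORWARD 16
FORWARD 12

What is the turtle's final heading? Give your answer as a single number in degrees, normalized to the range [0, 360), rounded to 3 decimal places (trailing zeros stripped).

Answer: 135

Derivation:
Executing turtle program step by step:
Start: pos=(0,0), heading=0, pen down
PD: pen down
FD 13: (0,0) -> (13,0) [heading=0, draw]
LT 180: heading 0 -> 180
FD 7: (13,0) -> (6,0) [heading=180, draw]
FD 12: (6,0) -> (-6,0) [heading=180, draw]
PD: pen down
RT 180: heading 180 -> 0
LT 135: heading 0 -> 135
FD 19: (-6,0) -> (-19.435,13.435) [heading=135, draw]
FD 16: (-19.435,13.435) -> (-30.749,24.749) [heading=135, draw]
FD 12: (-30.749,24.749) -> (-39.234,33.234) [heading=135, draw]
Final: pos=(-39.234,33.234), heading=135, 6 segment(s) drawn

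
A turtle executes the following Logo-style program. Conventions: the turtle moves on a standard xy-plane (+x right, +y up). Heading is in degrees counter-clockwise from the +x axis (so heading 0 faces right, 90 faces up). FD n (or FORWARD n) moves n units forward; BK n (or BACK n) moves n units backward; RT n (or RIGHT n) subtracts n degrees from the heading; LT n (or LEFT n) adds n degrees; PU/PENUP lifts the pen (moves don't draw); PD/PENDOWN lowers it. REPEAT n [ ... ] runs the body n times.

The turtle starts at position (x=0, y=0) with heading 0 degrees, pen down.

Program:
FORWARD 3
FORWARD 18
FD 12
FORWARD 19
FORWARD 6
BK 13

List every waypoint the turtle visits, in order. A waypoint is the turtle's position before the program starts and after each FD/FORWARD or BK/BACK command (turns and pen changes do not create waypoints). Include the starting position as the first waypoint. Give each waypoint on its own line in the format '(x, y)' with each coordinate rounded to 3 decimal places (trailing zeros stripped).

Executing turtle program step by step:
Start: pos=(0,0), heading=0, pen down
FD 3: (0,0) -> (3,0) [heading=0, draw]
FD 18: (3,0) -> (21,0) [heading=0, draw]
FD 12: (21,0) -> (33,0) [heading=0, draw]
FD 19: (33,0) -> (52,0) [heading=0, draw]
FD 6: (52,0) -> (58,0) [heading=0, draw]
BK 13: (58,0) -> (45,0) [heading=0, draw]
Final: pos=(45,0), heading=0, 6 segment(s) drawn
Waypoints (7 total):
(0, 0)
(3, 0)
(21, 0)
(33, 0)
(52, 0)
(58, 0)
(45, 0)

Answer: (0, 0)
(3, 0)
(21, 0)
(33, 0)
(52, 0)
(58, 0)
(45, 0)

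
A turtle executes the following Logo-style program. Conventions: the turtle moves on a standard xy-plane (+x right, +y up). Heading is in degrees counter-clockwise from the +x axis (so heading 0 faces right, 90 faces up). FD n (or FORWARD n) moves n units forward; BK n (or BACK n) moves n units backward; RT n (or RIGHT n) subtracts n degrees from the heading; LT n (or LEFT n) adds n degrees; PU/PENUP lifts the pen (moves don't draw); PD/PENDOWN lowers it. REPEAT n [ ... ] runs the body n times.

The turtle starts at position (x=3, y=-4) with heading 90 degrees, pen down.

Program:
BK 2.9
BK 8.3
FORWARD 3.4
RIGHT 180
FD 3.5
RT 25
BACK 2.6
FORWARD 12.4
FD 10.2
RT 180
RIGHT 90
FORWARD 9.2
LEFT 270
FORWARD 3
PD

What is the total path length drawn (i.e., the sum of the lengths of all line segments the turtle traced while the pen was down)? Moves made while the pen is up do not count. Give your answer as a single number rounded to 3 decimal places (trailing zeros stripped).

Executing turtle program step by step:
Start: pos=(3,-4), heading=90, pen down
BK 2.9: (3,-4) -> (3,-6.9) [heading=90, draw]
BK 8.3: (3,-6.9) -> (3,-15.2) [heading=90, draw]
FD 3.4: (3,-15.2) -> (3,-11.8) [heading=90, draw]
RT 180: heading 90 -> 270
FD 3.5: (3,-11.8) -> (3,-15.3) [heading=270, draw]
RT 25: heading 270 -> 245
BK 2.6: (3,-15.3) -> (4.099,-12.944) [heading=245, draw]
FD 12.4: (4.099,-12.944) -> (-1.142,-24.182) [heading=245, draw]
FD 10.2: (-1.142,-24.182) -> (-5.452,-33.426) [heading=245, draw]
RT 180: heading 245 -> 65
RT 90: heading 65 -> 335
FD 9.2: (-5.452,-33.426) -> (2.886,-37.314) [heading=335, draw]
LT 270: heading 335 -> 245
FD 3: (2.886,-37.314) -> (1.618,-40.033) [heading=245, draw]
PD: pen down
Final: pos=(1.618,-40.033), heading=245, 9 segment(s) drawn

Segment lengths:
  seg 1: (3,-4) -> (3,-6.9), length = 2.9
  seg 2: (3,-6.9) -> (3,-15.2), length = 8.3
  seg 3: (3,-15.2) -> (3,-11.8), length = 3.4
  seg 4: (3,-11.8) -> (3,-15.3), length = 3.5
  seg 5: (3,-15.3) -> (4.099,-12.944), length = 2.6
  seg 6: (4.099,-12.944) -> (-1.142,-24.182), length = 12.4
  seg 7: (-1.142,-24.182) -> (-5.452,-33.426), length = 10.2
  seg 8: (-5.452,-33.426) -> (2.886,-37.314), length = 9.2
  seg 9: (2.886,-37.314) -> (1.618,-40.033), length = 3
Total = 55.5

Answer: 55.5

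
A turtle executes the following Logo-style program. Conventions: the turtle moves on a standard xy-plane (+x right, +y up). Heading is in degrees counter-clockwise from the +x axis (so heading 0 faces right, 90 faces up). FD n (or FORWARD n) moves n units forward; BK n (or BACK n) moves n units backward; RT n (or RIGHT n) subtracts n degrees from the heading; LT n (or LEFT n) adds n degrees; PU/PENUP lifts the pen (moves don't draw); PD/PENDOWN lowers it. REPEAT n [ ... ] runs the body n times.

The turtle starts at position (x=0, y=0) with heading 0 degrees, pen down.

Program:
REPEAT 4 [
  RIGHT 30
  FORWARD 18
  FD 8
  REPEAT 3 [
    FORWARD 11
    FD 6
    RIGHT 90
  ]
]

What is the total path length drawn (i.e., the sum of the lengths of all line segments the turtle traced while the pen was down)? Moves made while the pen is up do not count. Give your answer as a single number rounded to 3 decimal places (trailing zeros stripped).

Answer: 308

Derivation:
Executing turtle program step by step:
Start: pos=(0,0), heading=0, pen down
REPEAT 4 [
  -- iteration 1/4 --
  RT 30: heading 0 -> 330
  FD 18: (0,0) -> (15.588,-9) [heading=330, draw]
  FD 8: (15.588,-9) -> (22.517,-13) [heading=330, draw]
  REPEAT 3 [
    -- iteration 1/3 --
    FD 11: (22.517,-13) -> (32.043,-18.5) [heading=330, draw]
    FD 6: (32.043,-18.5) -> (37.239,-21.5) [heading=330, draw]
    RT 90: heading 330 -> 240
    -- iteration 2/3 --
    FD 11: (37.239,-21.5) -> (31.739,-31.026) [heading=240, draw]
    FD 6: (31.739,-31.026) -> (28.739,-36.222) [heading=240, draw]
    RT 90: heading 240 -> 150
    -- iteration 3/3 --
    FD 11: (28.739,-36.222) -> (19.213,-30.722) [heading=150, draw]
    FD 6: (19.213,-30.722) -> (14.017,-27.722) [heading=150, draw]
    RT 90: heading 150 -> 60
  ]
  -- iteration 2/4 --
  RT 30: heading 60 -> 30
  FD 18: (14.017,-27.722) -> (29.605,-18.722) [heading=30, draw]
  FD 8: (29.605,-18.722) -> (36.533,-14.722) [heading=30, draw]
  REPEAT 3 [
    -- iteration 1/3 --
    FD 11: (36.533,-14.722) -> (46.06,-9.222) [heading=30, draw]
    FD 6: (46.06,-9.222) -> (51.256,-6.222) [heading=30, draw]
    RT 90: heading 30 -> 300
    -- iteration 2/3 --
    FD 11: (51.256,-6.222) -> (56.756,-15.749) [heading=300, draw]
    FD 6: (56.756,-15.749) -> (59.756,-20.945) [heading=300, draw]
    RT 90: heading 300 -> 210
    -- iteration 3/3 --
    FD 11: (59.756,-20.945) -> (50.229,-26.445) [heading=210, draw]
    FD 6: (50.229,-26.445) -> (45.033,-29.445) [heading=210, draw]
    RT 90: heading 210 -> 120
  ]
  -- iteration 3/4 --
  RT 30: heading 120 -> 90
  FD 18: (45.033,-29.445) -> (45.033,-11.445) [heading=90, draw]
  FD 8: (45.033,-11.445) -> (45.033,-3.445) [heading=90, draw]
  REPEAT 3 [
    -- iteration 1/3 --
    FD 11: (45.033,-3.445) -> (45.033,7.555) [heading=90, draw]
    FD 6: (45.033,7.555) -> (45.033,13.555) [heading=90, draw]
    RT 90: heading 90 -> 0
    -- iteration 2/3 --
    FD 11: (45.033,13.555) -> (56.033,13.555) [heading=0, draw]
    FD 6: (56.033,13.555) -> (62.033,13.555) [heading=0, draw]
    RT 90: heading 0 -> 270
    -- iteration 3/3 --
    FD 11: (62.033,13.555) -> (62.033,2.555) [heading=270, draw]
    FD 6: (62.033,2.555) -> (62.033,-3.445) [heading=270, draw]
    RT 90: heading 270 -> 180
  ]
  -- iteration 4/4 --
  RT 30: heading 180 -> 150
  FD 18: (62.033,-3.445) -> (46.445,5.555) [heading=150, draw]
  FD 8: (46.445,5.555) -> (39.517,9.555) [heading=150, draw]
  REPEAT 3 [
    -- iteration 1/3 --
    FD 11: (39.517,9.555) -> (29.99,15.055) [heading=150, draw]
    FD 6: (29.99,15.055) -> (24.794,18.055) [heading=150, draw]
    RT 90: heading 150 -> 60
    -- iteration 2/3 --
    FD 11: (24.794,18.055) -> (30.294,27.581) [heading=60, draw]
    FD 6: (30.294,27.581) -> (33.294,32.778) [heading=60, draw]
    RT 90: heading 60 -> 330
    -- iteration 3/3 --
    FD 11: (33.294,32.778) -> (42.821,27.278) [heading=330, draw]
    FD 6: (42.821,27.278) -> (48.017,24.278) [heading=330, draw]
    RT 90: heading 330 -> 240
  ]
]
Final: pos=(48.017,24.278), heading=240, 32 segment(s) drawn

Segment lengths:
  seg 1: (0,0) -> (15.588,-9), length = 18
  seg 2: (15.588,-9) -> (22.517,-13), length = 8
  seg 3: (22.517,-13) -> (32.043,-18.5), length = 11
  seg 4: (32.043,-18.5) -> (37.239,-21.5), length = 6
  seg 5: (37.239,-21.5) -> (31.739,-31.026), length = 11
  seg 6: (31.739,-31.026) -> (28.739,-36.222), length = 6
  seg 7: (28.739,-36.222) -> (19.213,-30.722), length = 11
  seg 8: (19.213,-30.722) -> (14.017,-27.722), length = 6
  seg 9: (14.017,-27.722) -> (29.605,-18.722), length = 18
  seg 10: (29.605,-18.722) -> (36.533,-14.722), length = 8
  seg 11: (36.533,-14.722) -> (46.06,-9.222), length = 11
  seg 12: (46.06,-9.222) -> (51.256,-6.222), length = 6
  seg 13: (51.256,-6.222) -> (56.756,-15.749), length = 11
  seg 14: (56.756,-15.749) -> (59.756,-20.945), length = 6
  seg 15: (59.756,-20.945) -> (50.229,-26.445), length = 11
  seg 16: (50.229,-26.445) -> (45.033,-29.445), length = 6
  seg 17: (45.033,-29.445) -> (45.033,-11.445), length = 18
  seg 18: (45.033,-11.445) -> (45.033,-3.445), length = 8
  seg 19: (45.033,-3.445) -> (45.033,7.555), length = 11
  seg 20: (45.033,7.555) -> (45.033,13.555), length = 6
  seg 21: (45.033,13.555) -> (56.033,13.555), length = 11
  seg 22: (56.033,13.555) -> (62.033,13.555), length = 6
  seg 23: (62.033,13.555) -> (62.033,2.555), length = 11
  seg 24: (62.033,2.555) -> (62.033,-3.445), length = 6
  seg 25: (62.033,-3.445) -> (46.445,5.555), length = 18
  seg 26: (46.445,5.555) -> (39.517,9.555), length = 8
  seg 27: (39.517,9.555) -> (29.99,15.055), length = 11
  seg 28: (29.99,15.055) -> (24.794,18.055), length = 6
  seg 29: (24.794,18.055) -> (30.294,27.581), length = 11
  seg 30: (30.294,27.581) -> (33.294,32.778), length = 6
  seg 31: (33.294,32.778) -> (42.821,27.278), length = 11
  seg 32: (42.821,27.278) -> (48.017,24.278), length = 6
Total = 308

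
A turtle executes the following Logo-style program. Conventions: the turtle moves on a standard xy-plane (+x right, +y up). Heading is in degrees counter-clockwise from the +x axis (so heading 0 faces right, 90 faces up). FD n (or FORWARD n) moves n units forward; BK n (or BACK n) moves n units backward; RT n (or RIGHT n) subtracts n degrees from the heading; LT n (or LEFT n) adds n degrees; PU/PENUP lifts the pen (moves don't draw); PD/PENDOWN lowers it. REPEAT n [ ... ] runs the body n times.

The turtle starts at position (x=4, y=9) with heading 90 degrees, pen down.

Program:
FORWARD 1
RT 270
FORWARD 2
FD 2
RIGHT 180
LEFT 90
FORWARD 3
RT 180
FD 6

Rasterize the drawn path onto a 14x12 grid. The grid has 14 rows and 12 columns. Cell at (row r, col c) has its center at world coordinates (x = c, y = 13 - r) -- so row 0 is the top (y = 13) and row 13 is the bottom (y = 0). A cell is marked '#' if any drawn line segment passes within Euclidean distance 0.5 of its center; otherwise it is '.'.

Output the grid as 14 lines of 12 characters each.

Answer: #...........
#...........
#...........
#####.......
#...#.......
#...........
#...........
............
............
............
............
............
............
............

Derivation:
Segment 0: (4,9) -> (4,10)
Segment 1: (4,10) -> (2,10)
Segment 2: (2,10) -> (0,10)
Segment 3: (0,10) -> (-0,13)
Segment 4: (-0,13) -> (0,7)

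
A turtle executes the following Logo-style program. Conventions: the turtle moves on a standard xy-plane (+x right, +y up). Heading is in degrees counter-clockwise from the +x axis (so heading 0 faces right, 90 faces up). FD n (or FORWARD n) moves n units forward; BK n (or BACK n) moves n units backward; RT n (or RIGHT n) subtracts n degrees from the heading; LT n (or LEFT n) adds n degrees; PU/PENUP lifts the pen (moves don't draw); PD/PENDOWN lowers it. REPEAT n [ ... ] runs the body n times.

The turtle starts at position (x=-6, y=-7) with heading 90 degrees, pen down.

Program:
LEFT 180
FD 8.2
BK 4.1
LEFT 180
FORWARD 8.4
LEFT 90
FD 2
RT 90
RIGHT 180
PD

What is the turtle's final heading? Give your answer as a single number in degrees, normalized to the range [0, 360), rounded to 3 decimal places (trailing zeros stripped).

Answer: 270

Derivation:
Executing turtle program step by step:
Start: pos=(-6,-7), heading=90, pen down
LT 180: heading 90 -> 270
FD 8.2: (-6,-7) -> (-6,-15.2) [heading=270, draw]
BK 4.1: (-6,-15.2) -> (-6,-11.1) [heading=270, draw]
LT 180: heading 270 -> 90
FD 8.4: (-6,-11.1) -> (-6,-2.7) [heading=90, draw]
LT 90: heading 90 -> 180
FD 2: (-6,-2.7) -> (-8,-2.7) [heading=180, draw]
RT 90: heading 180 -> 90
RT 180: heading 90 -> 270
PD: pen down
Final: pos=(-8,-2.7), heading=270, 4 segment(s) drawn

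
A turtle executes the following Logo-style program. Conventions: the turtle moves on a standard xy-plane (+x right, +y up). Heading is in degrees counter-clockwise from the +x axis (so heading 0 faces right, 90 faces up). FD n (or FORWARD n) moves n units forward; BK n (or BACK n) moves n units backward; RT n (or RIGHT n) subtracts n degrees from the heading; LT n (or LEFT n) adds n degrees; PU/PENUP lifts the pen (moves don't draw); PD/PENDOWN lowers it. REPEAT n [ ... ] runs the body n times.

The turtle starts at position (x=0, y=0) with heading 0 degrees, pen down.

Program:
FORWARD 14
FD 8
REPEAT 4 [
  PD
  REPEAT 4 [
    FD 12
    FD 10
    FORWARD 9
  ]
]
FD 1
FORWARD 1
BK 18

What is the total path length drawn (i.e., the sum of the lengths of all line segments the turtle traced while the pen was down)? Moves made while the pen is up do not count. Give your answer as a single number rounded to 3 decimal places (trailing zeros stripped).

Answer: 538

Derivation:
Executing turtle program step by step:
Start: pos=(0,0), heading=0, pen down
FD 14: (0,0) -> (14,0) [heading=0, draw]
FD 8: (14,0) -> (22,0) [heading=0, draw]
REPEAT 4 [
  -- iteration 1/4 --
  PD: pen down
  REPEAT 4 [
    -- iteration 1/4 --
    FD 12: (22,0) -> (34,0) [heading=0, draw]
    FD 10: (34,0) -> (44,0) [heading=0, draw]
    FD 9: (44,0) -> (53,0) [heading=0, draw]
    -- iteration 2/4 --
    FD 12: (53,0) -> (65,0) [heading=0, draw]
    FD 10: (65,0) -> (75,0) [heading=0, draw]
    FD 9: (75,0) -> (84,0) [heading=0, draw]
    -- iteration 3/4 --
    FD 12: (84,0) -> (96,0) [heading=0, draw]
    FD 10: (96,0) -> (106,0) [heading=0, draw]
    FD 9: (106,0) -> (115,0) [heading=0, draw]
    -- iteration 4/4 --
    FD 12: (115,0) -> (127,0) [heading=0, draw]
    FD 10: (127,0) -> (137,0) [heading=0, draw]
    FD 9: (137,0) -> (146,0) [heading=0, draw]
  ]
  -- iteration 2/4 --
  PD: pen down
  REPEAT 4 [
    -- iteration 1/4 --
    FD 12: (146,0) -> (158,0) [heading=0, draw]
    FD 10: (158,0) -> (168,0) [heading=0, draw]
    FD 9: (168,0) -> (177,0) [heading=0, draw]
    -- iteration 2/4 --
    FD 12: (177,0) -> (189,0) [heading=0, draw]
    FD 10: (189,0) -> (199,0) [heading=0, draw]
    FD 9: (199,0) -> (208,0) [heading=0, draw]
    -- iteration 3/4 --
    FD 12: (208,0) -> (220,0) [heading=0, draw]
    FD 10: (220,0) -> (230,0) [heading=0, draw]
    FD 9: (230,0) -> (239,0) [heading=0, draw]
    -- iteration 4/4 --
    FD 12: (239,0) -> (251,0) [heading=0, draw]
    FD 10: (251,0) -> (261,0) [heading=0, draw]
    FD 9: (261,0) -> (270,0) [heading=0, draw]
  ]
  -- iteration 3/4 --
  PD: pen down
  REPEAT 4 [
    -- iteration 1/4 --
    FD 12: (270,0) -> (282,0) [heading=0, draw]
    FD 10: (282,0) -> (292,0) [heading=0, draw]
    FD 9: (292,0) -> (301,0) [heading=0, draw]
    -- iteration 2/4 --
    FD 12: (301,0) -> (313,0) [heading=0, draw]
    FD 10: (313,0) -> (323,0) [heading=0, draw]
    FD 9: (323,0) -> (332,0) [heading=0, draw]
    -- iteration 3/4 --
    FD 12: (332,0) -> (344,0) [heading=0, draw]
    FD 10: (344,0) -> (354,0) [heading=0, draw]
    FD 9: (354,0) -> (363,0) [heading=0, draw]
    -- iteration 4/4 --
    FD 12: (363,0) -> (375,0) [heading=0, draw]
    FD 10: (375,0) -> (385,0) [heading=0, draw]
    FD 9: (385,0) -> (394,0) [heading=0, draw]
  ]
  -- iteration 4/4 --
  PD: pen down
  REPEAT 4 [
    -- iteration 1/4 --
    FD 12: (394,0) -> (406,0) [heading=0, draw]
    FD 10: (406,0) -> (416,0) [heading=0, draw]
    FD 9: (416,0) -> (425,0) [heading=0, draw]
    -- iteration 2/4 --
    FD 12: (425,0) -> (437,0) [heading=0, draw]
    FD 10: (437,0) -> (447,0) [heading=0, draw]
    FD 9: (447,0) -> (456,0) [heading=0, draw]
    -- iteration 3/4 --
    FD 12: (456,0) -> (468,0) [heading=0, draw]
    FD 10: (468,0) -> (478,0) [heading=0, draw]
    FD 9: (478,0) -> (487,0) [heading=0, draw]
    -- iteration 4/4 --
    FD 12: (487,0) -> (499,0) [heading=0, draw]
    FD 10: (499,0) -> (509,0) [heading=0, draw]
    FD 9: (509,0) -> (518,0) [heading=0, draw]
  ]
]
FD 1: (518,0) -> (519,0) [heading=0, draw]
FD 1: (519,0) -> (520,0) [heading=0, draw]
BK 18: (520,0) -> (502,0) [heading=0, draw]
Final: pos=(502,0), heading=0, 53 segment(s) drawn

Segment lengths:
  seg 1: (0,0) -> (14,0), length = 14
  seg 2: (14,0) -> (22,0), length = 8
  seg 3: (22,0) -> (34,0), length = 12
  seg 4: (34,0) -> (44,0), length = 10
  seg 5: (44,0) -> (53,0), length = 9
  seg 6: (53,0) -> (65,0), length = 12
  seg 7: (65,0) -> (75,0), length = 10
  seg 8: (75,0) -> (84,0), length = 9
  seg 9: (84,0) -> (96,0), length = 12
  seg 10: (96,0) -> (106,0), length = 10
  seg 11: (106,0) -> (115,0), length = 9
  seg 12: (115,0) -> (127,0), length = 12
  seg 13: (127,0) -> (137,0), length = 10
  seg 14: (137,0) -> (146,0), length = 9
  seg 15: (146,0) -> (158,0), length = 12
  seg 16: (158,0) -> (168,0), length = 10
  seg 17: (168,0) -> (177,0), length = 9
  seg 18: (177,0) -> (189,0), length = 12
  seg 19: (189,0) -> (199,0), length = 10
  seg 20: (199,0) -> (208,0), length = 9
  seg 21: (208,0) -> (220,0), length = 12
  seg 22: (220,0) -> (230,0), length = 10
  seg 23: (230,0) -> (239,0), length = 9
  seg 24: (239,0) -> (251,0), length = 12
  seg 25: (251,0) -> (261,0), length = 10
  seg 26: (261,0) -> (270,0), length = 9
  seg 27: (270,0) -> (282,0), length = 12
  seg 28: (282,0) -> (292,0), length = 10
  seg 29: (292,0) -> (301,0), length = 9
  seg 30: (301,0) -> (313,0), length = 12
  seg 31: (313,0) -> (323,0), length = 10
  seg 32: (323,0) -> (332,0), length = 9
  seg 33: (332,0) -> (344,0), length = 12
  seg 34: (344,0) -> (354,0), length = 10
  seg 35: (354,0) -> (363,0), length = 9
  seg 36: (363,0) -> (375,0), length = 12
  seg 37: (375,0) -> (385,0), length = 10
  seg 38: (385,0) -> (394,0), length = 9
  seg 39: (394,0) -> (406,0), length = 12
  seg 40: (406,0) -> (416,0), length = 10
  seg 41: (416,0) -> (425,0), length = 9
  seg 42: (425,0) -> (437,0), length = 12
  seg 43: (437,0) -> (447,0), length = 10
  seg 44: (447,0) -> (456,0), length = 9
  seg 45: (456,0) -> (468,0), length = 12
  seg 46: (468,0) -> (478,0), length = 10
  seg 47: (478,0) -> (487,0), length = 9
  seg 48: (487,0) -> (499,0), length = 12
  seg 49: (499,0) -> (509,0), length = 10
  seg 50: (509,0) -> (518,0), length = 9
  seg 51: (518,0) -> (519,0), length = 1
  seg 52: (519,0) -> (520,0), length = 1
  seg 53: (520,0) -> (502,0), length = 18
Total = 538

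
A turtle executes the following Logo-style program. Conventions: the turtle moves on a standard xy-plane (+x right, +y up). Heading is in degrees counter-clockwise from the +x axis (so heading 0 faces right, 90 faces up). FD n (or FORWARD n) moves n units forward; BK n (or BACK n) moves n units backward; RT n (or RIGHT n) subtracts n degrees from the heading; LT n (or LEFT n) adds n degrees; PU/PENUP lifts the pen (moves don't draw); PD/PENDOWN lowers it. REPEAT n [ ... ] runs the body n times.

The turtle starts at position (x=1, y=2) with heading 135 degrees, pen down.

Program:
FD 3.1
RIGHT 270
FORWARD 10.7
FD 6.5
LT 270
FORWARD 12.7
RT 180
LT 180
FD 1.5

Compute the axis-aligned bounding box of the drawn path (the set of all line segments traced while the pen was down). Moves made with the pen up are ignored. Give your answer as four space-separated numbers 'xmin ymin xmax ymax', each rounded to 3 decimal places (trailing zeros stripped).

Executing turtle program step by step:
Start: pos=(1,2), heading=135, pen down
FD 3.1: (1,2) -> (-1.192,4.192) [heading=135, draw]
RT 270: heading 135 -> 225
FD 10.7: (-1.192,4.192) -> (-8.758,-3.374) [heading=225, draw]
FD 6.5: (-8.758,-3.374) -> (-13.354,-7.97) [heading=225, draw]
LT 270: heading 225 -> 135
FD 12.7: (-13.354,-7.97) -> (-22.335,1.01) [heading=135, draw]
RT 180: heading 135 -> 315
LT 180: heading 315 -> 135
FD 1.5: (-22.335,1.01) -> (-23.395,2.071) [heading=135, draw]
Final: pos=(-23.395,2.071), heading=135, 5 segment(s) drawn

Segment endpoints: x in {-23.395, -22.335, -13.354, -8.758, -1.192, 1}, y in {-7.97, -3.374, 1.01, 2, 2.071, 4.192}
xmin=-23.395, ymin=-7.97, xmax=1, ymax=4.192

Answer: -23.395 -7.97 1 4.192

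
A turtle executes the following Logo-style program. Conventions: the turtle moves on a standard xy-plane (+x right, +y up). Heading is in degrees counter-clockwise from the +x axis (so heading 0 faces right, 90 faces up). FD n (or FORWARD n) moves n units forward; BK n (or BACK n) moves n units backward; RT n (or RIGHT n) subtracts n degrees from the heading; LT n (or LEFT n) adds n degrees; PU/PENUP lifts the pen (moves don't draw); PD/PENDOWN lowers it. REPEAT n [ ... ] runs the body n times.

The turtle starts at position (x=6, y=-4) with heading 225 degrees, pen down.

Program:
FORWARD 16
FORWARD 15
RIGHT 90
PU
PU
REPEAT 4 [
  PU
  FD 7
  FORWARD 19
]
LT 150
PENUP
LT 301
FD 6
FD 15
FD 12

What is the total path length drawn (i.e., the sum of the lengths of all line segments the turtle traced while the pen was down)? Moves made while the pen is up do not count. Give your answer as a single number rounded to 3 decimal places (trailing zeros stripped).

Executing turtle program step by step:
Start: pos=(6,-4), heading=225, pen down
FD 16: (6,-4) -> (-5.314,-15.314) [heading=225, draw]
FD 15: (-5.314,-15.314) -> (-15.92,-25.92) [heading=225, draw]
RT 90: heading 225 -> 135
PU: pen up
PU: pen up
REPEAT 4 [
  -- iteration 1/4 --
  PU: pen up
  FD 7: (-15.92,-25.92) -> (-20.87,-20.971) [heading=135, move]
  FD 19: (-20.87,-20.971) -> (-34.305,-7.536) [heading=135, move]
  -- iteration 2/4 --
  PU: pen up
  FD 7: (-34.305,-7.536) -> (-39.255,-2.586) [heading=135, move]
  FD 19: (-39.255,-2.586) -> (-52.69,10.849) [heading=135, move]
  -- iteration 3/4 --
  PU: pen up
  FD 7: (-52.69,10.849) -> (-57.64,15.799) [heading=135, move]
  FD 19: (-57.64,15.799) -> (-71.075,29.234) [heading=135, move]
  -- iteration 4/4 --
  PU: pen up
  FD 7: (-71.075,29.234) -> (-76.024,34.184) [heading=135, move]
  FD 19: (-76.024,34.184) -> (-89.459,47.619) [heading=135, move]
]
LT 150: heading 135 -> 285
PU: pen up
LT 301: heading 285 -> 226
FD 6: (-89.459,47.619) -> (-93.627,43.303) [heading=226, move]
FD 15: (-93.627,43.303) -> (-104.047,32.513) [heading=226, move]
FD 12: (-104.047,32.513) -> (-112.383,23.881) [heading=226, move]
Final: pos=(-112.383,23.881), heading=226, 2 segment(s) drawn

Segment lengths:
  seg 1: (6,-4) -> (-5.314,-15.314), length = 16
  seg 2: (-5.314,-15.314) -> (-15.92,-25.92), length = 15
Total = 31

Answer: 31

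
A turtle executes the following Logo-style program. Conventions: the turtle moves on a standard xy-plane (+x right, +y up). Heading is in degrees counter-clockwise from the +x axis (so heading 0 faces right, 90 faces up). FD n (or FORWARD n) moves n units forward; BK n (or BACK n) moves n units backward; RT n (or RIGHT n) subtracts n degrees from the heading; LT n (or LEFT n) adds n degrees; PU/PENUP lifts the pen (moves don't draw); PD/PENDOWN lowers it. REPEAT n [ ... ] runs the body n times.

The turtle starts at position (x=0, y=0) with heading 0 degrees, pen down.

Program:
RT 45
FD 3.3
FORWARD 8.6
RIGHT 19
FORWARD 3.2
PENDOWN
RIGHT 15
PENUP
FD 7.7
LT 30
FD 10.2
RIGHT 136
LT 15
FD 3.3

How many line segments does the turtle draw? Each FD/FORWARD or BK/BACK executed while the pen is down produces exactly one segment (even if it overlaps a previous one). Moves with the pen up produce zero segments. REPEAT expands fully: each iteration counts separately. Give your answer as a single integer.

Answer: 3

Derivation:
Executing turtle program step by step:
Start: pos=(0,0), heading=0, pen down
RT 45: heading 0 -> 315
FD 3.3: (0,0) -> (2.333,-2.333) [heading=315, draw]
FD 8.6: (2.333,-2.333) -> (8.415,-8.415) [heading=315, draw]
RT 19: heading 315 -> 296
FD 3.2: (8.415,-8.415) -> (9.817,-11.291) [heading=296, draw]
PD: pen down
RT 15: heading 296 -> 281
PU: pen up
FD 7.7: (9.817,-11.291) -> (11.287,-18.849) [heading=281, move]
LT 30: heading 281 -> 311
FD 10.2: (11.287,-18.849) -> (17.978,-26.547) [heading=311, move]
RT 136: heading 311 -> 175
LT 15: heading 175 -> 190
FD 3.3: (17.978,-26.547) -> (14.729,-27.12) [heading=190, move]
Final: pos=(14.729,-27.12), heading=190, 3 segment(s) drawn
Segments drawn: 3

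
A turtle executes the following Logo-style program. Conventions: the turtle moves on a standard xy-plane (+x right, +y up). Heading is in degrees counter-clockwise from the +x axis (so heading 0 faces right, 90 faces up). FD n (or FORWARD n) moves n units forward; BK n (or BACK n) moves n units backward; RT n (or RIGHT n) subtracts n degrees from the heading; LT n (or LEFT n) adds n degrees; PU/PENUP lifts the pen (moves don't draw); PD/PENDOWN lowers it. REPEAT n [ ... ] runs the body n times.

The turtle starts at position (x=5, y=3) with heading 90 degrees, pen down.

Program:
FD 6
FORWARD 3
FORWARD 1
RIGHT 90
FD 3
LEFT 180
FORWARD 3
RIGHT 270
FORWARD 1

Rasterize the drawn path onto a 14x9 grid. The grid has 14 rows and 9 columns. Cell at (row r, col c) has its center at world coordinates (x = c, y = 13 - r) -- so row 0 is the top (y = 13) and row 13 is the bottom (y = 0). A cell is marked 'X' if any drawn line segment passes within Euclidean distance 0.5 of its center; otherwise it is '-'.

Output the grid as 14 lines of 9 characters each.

Answer: -----XXXX
-----X---
-----X---
-----X---
-----X---
-----X---
-----X---
-----X---
-----X---
-----X---
-----X---
---------
---------
---------

Derivation:
Segment 0: (5,3) -> (5,9)
Segment 1: (5,9) -> (5,12)
Segment 2: (5,12) -> (5,13)
Segment 3: (5,13) -> (8,13)
Segment 4: (8,13) -> (5,13)
Segment 5: (5,13) -> (5,12)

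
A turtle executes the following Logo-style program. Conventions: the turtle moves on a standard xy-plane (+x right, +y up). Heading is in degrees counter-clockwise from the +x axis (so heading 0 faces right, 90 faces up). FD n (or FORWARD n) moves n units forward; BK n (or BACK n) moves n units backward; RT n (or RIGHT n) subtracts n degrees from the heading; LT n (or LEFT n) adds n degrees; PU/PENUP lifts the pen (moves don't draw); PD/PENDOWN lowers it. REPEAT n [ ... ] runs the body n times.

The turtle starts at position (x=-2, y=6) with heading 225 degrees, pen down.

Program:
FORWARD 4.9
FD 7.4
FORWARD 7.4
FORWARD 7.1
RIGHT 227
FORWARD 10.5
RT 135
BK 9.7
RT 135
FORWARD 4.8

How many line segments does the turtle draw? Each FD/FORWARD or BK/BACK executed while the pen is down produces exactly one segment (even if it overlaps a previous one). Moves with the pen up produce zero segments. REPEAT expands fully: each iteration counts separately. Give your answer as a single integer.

Answer: 7

Derivation:
Executing turtle program step by step:
Start: pos=(-2,6), heading=225, pen down
FD 4.9: (-2,6) -> (-5.465,2.535) [heading=225, draw]
FD 7.4: (-5.465,2.535) -> (-10.697,-2.697) [heading=225, draw]
FD 7.4: (-10.697,-2.697) -> (-15.93,-7.93) [heading=225, draw]
FD 7.1: (-15.93,-7.93) -> (-20.95,-12.95) [heading=225, draw]
RT 227: heading 225 -> 358
FD 10.5: (-20.95,-12.95) -> (-10.457,-13.317) [heading=358, draw]
RT 135: heading 358 -> 223
BK 9.7: (-10.457,-13.317) -> (-3.363,-6.702) [heading=223, draw]
RT 135: heading 223 -> 88
FD 4.8: (-3.363,-6.702) -> (-3.195,-1.904) [heading=88, draw]
Final: pos=(-3.195,-1.904), heading=88, 7 segment(s) drawn
Segments drawn: 7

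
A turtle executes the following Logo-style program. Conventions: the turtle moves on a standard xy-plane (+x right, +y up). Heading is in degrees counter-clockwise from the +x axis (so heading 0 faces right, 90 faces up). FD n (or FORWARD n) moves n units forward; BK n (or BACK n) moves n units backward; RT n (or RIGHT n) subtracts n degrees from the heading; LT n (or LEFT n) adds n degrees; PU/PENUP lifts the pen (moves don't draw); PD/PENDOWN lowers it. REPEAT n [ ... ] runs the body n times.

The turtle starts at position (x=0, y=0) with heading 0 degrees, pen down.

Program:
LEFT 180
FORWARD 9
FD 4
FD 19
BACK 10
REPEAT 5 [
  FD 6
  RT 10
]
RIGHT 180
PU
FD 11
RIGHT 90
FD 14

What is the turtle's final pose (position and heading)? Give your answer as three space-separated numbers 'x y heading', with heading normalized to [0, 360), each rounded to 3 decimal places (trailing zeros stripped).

Executing turtle program step by step:
Start: pos=(0,0), heading=0, pen down
LT 180: heading 0 -> 180
FD 9: (0,0) -> (-9,0) [heading=180, draw]
FD 4: (-9,0) -> (-13,0) [heading=180, draw]
FD 19: (-13,0) -> (-32,0) [heading=180, draw]
BK 10: (-32,0) -> (-22,0) [heading=180, draw]
REPEAT 5 [
  -- iteration 1/5 --
  FD 6: (-22,0) -> (-28,0) [heading=180, draw]
  RT 10: heading 180 -> 170
  -- iteration 2/5 --
  FD 6: (-28,0) -> (-33.909,1.042) [heading=170, draw]
  RT 10: heading 170 -> 160
  -- iteration 3/5 --
  FD 6: (-33.909,1.042) -> (-39.547,3.094) [heading=160, draw]
  RT 10: heading 160 -> 150
  -- iteration 4/5 --
  FD 6: (-39.547,3.094) -> (-44.743,6.094) [heading=150, draw]
  RT 10: heading 150 -> 140
  -- iteration 5/5 --
  FD 6: (-44.743,6.094) -> (-49.339,9.951) [heading=140, draw]
  RT 10: heading 140 -> 130
]
RT 180: heading 130 -> 310
PU: pen up
FD 11: (-49.339,9.951) -> (-42.269,1.524) [heading=310, move]
RT 90: heading 310 -> 220
FD 14: (-42.269,1.524) -> (-52.993,-7.475) [heading=220, move]
Final: pos=(-52.993,-7.475), heading=220, 9 segment(s) drawn

Answer: -52.993 -7.475 220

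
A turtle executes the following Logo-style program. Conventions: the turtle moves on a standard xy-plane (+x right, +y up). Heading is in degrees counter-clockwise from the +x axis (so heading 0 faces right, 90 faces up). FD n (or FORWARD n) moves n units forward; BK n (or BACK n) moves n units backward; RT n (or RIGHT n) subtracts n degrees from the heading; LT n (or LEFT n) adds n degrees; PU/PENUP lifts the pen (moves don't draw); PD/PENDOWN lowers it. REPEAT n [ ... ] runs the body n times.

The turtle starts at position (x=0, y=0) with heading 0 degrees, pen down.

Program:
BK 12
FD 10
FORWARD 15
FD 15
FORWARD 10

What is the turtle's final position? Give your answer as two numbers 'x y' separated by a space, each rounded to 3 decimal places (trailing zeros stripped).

Answer: 38 0

Derivation:
Executing turtle program step by step:
Start: pos=(0,0), heading=0, pen down
BK 12: (0,0) -> (-12,0) [heading=0, draw]
FD 10: (-12,0) -> (-2,0) [heading=0, draw]
FD 15: (-2,0) -> (13,0) [heading=0, draw]
FD 15: (13,0) -> (28,0) [heading=0, draw]
FD 10: (28,0) -> (38,0) [heading=0, draw]
Final: pos=(38,0), heading=0, 5 segment(s) drawn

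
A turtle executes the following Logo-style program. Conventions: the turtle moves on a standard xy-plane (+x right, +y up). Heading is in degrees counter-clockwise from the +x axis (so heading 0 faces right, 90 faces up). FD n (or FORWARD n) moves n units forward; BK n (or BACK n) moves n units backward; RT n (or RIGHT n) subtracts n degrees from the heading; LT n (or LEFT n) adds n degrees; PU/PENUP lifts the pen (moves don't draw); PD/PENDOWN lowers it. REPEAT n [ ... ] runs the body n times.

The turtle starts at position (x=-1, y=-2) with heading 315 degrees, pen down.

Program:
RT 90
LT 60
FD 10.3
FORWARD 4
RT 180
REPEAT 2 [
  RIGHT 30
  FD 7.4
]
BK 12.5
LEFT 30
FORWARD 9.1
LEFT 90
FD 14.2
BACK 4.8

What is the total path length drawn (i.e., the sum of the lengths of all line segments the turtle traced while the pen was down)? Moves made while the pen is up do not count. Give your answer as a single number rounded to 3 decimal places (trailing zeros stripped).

Executing turtle program step by step:
Start: pos=(-1,-2), heading=315, pen down
RT 90: heading 315 -> 225
LT 60: heading 225 -> 285
FD 10.3: (-1,-2) -> (1.666,-11.949) [heading=285, draw]
FD 4: (1.666,-11.949) -> (2.701,-15.813) [heading=285, draw]
RT 180: heading 285 -> 105
REPEAT 2 [
  -- iteration 1/2 --
  RT 30: heading 105 -> 75
  FD 7.4: (2.701,-15.813) -> (4.616,-8.665) [heading=75, draw]
  -- iteration 2/2 --
  RT 30: heading 75 -> 45
  FD 7.4: (4.616,-8.665) -> (9.849,-3.432) [heading=45, draw]
]
BK 12.5: (9.849,-3.432) -> (1.01,-12.271) [heading=45, draw]
LT 30: heading 45 -> 75
FD 9.1: (1.01,-12.271) -> (3.365,-3.481) [heading=75, draw]
LT 90: heading 75 -> 165
FD 14.2: (3.365,-3.481) -> (-10.351,0.194) [heading=165, draw]
BK 4.8: (-10.351,0.194) -> (-5.714,-1.048) [heading=165, draw]
Final: pos=(-5.714,-1.048), heading=165, 8 segment(s) drawn

Segment lengths:
  seg 1: (-1,-2) -> (1.666,-11.949), length = 10.3
  seg 2: (1.666,-11.949) -> (2.701,-15.813), length = 4
  seg 3: (2.701,-15.813) -> (4.616,-8.665), length = 7.4
  seg 4: (4.616,-8.665) -> (9.849,-3.432), length = 7.4
  seg 5: (9.849,-3.432) -> (1.01,-12.271), length = 12.5
  seg 6: (1.01,-12.271) -> (3.365,-3.481), length = 9.1
  seg 7: (3.365,-3.481) -> (-10.351,0.194), length = 14.2
  seg 8: (-10.351,0.194) -> (-5.714,-1.048), length = 4.8
Total = 69.7

Answer: 69.7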